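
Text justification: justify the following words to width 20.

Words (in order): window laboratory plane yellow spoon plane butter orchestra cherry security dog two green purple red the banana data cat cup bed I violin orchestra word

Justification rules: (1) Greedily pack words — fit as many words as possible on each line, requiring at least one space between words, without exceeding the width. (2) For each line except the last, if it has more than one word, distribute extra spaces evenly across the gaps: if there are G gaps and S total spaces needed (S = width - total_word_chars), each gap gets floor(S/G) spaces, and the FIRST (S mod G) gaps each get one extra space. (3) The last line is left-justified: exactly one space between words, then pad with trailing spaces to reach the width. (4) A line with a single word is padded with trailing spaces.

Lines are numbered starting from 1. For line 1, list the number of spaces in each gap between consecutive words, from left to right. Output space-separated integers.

Answer: 4

Derivation:
Line 1: ['window', 'laboratory'] (min_width=17, slack=3)
Line 2: ['plane', 'yellow', 'spoon'] (min_width=18, slack=2)
Line 3: ['plane', 'butter'] (min_width=12, slack=8)
Line 4: ['orchestra', 'cherry'] (min_width=16, slack=4)
Line 5: ['security', 'dog', 'two'] (min_width=16, slack=4)
Line 6: ['green', 'purple', 'red', 'the'] (min_width=20, slack=0)
Line 7: ['banana', 'data', 'cat', 'cup'] (min_width=19, slack=1)
Line 8: ['bed', 'I', 'violin'] (min_width=12, slack=8)
Line 9: ['orchestra', 'word'] (min_width=14, slack=6)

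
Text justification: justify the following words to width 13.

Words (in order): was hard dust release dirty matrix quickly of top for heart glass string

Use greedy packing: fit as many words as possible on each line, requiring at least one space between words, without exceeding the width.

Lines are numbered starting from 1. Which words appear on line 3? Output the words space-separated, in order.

Answer: matrix

Derivation:
Line 1: ['was', 'hard', 'dust'] (min_width=13, slack=0)
Line 2: ['release', 'dirty'] (min_width=13, slack=0)
Line 3: ['matrix'] (min_width=6, slack=7)
Line 4: ['quickly', 'of'] (min_width=10, slack=3)
Line 5: ['top', 'for', 'heart'] (min_width=13, slack=0)
Line 6: ['glass', 'string'] (min_width=12, slack=1)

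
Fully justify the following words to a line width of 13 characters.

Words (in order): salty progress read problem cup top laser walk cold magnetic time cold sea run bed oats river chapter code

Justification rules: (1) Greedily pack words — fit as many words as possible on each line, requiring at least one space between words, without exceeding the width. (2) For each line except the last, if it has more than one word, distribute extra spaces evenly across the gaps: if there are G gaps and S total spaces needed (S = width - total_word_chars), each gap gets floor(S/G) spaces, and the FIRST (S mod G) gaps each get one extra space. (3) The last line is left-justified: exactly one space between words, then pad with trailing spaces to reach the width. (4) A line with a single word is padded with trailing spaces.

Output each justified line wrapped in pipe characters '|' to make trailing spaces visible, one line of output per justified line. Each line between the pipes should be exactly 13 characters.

Answer: |salty        |
|progress read|
|problem   cup|
|top     laser|
|walk     cold|
|magnetic time|
|cold  sea run|
|bed      oats|
|river chapter|
|code         |

Derivation:
Line 1: ['salty'] (min_width=5, slack=8)
Line 2: ['progress', 'read'] (min_width=13, slack=0)
Line 3: ['problem', 'cup'] (min_width=11, slack=2)
Line 4: ['top', 'laser'] (min_width=9, slack=4)
Line 5: ['walk', 'cold'] (min_width=9, slack=4)
Line 6: ['magnetic', 'time'] (min_width=13, slack=0)
Line 7: ['cold', 'sea', 'run'] (min_width=12, slack=1)
Line 8: ['bed', 'oats'] (min_width=8, slack=5)
Line 9: ['river', 'chapter'] (min_width=13, slack=0)
Line 10: ['code'] (min_width=4, slack=9)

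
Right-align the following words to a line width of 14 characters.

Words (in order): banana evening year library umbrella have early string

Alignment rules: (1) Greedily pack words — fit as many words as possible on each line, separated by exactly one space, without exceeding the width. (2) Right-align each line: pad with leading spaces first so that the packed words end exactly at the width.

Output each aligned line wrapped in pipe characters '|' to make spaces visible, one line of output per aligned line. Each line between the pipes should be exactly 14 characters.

Answer: |banana evening|
|  year library|
| umbrella have|
|  early string|

Derivation:
Line 1: ['banana', 'evening'] (min_width=14, slack=0)
Line 2: ['year', 'library'] (min_width=12, slack=2)
Line 3: ['umbrella', 'have'] (min_width=13, slack=1)
Line 4: ['early', 'string'] (min_width=12, slack=2)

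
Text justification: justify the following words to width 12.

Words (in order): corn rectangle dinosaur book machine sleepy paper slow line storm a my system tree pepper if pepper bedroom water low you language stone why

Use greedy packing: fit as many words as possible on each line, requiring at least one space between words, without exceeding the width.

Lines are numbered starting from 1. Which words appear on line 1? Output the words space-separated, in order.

Answer: corn

Derivation:
Line 1: ['corn'] (min_width=4, slack=8)
Line 2: ['rectangle'] (min_width=9, slack=3)
Line 3: ['dinosaur'] (min_width=8, slack=4)
Line 4: ['book', 'machine'] (min_width=12, slack=0)
Line 5: ['sleepy', 'paper'] (min_width=12, slack=0)
Line 6: ['slow', 'line'] (min_width=9, slack=3)
Line 7: ['storm', 'a', 'my'] (min_width=10, slack=2)
Line 8: ['system', 'tree'] (min_width=11, slack=1)
Line 9: ['pepper', 'if'] (min_width=9, slack=3)
Line 10: ['pepper'] (min_width=6, slack=6)
Line 11: ['bedroom'] (min_width=7, slack=5)
Line 12: ['water', 'low'] (min_width=9, slack=3)
Line 13: ['you', 'language'] (min_width=12, slack=0)
Line 14: ['stone', 'why'] (min_width=9, slack=3)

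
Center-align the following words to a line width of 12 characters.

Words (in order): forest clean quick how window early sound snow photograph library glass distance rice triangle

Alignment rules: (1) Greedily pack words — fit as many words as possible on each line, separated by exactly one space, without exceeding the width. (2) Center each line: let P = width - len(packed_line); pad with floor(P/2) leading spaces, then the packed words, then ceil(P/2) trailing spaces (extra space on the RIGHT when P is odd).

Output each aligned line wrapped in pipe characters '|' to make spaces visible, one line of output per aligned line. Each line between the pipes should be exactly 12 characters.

Answer: |forest clean|
| quick how  |
|window early|
| sound snow |
| photograph |
|  library   |
|   glass    |
|  distance  |
|    rice    |
|  triangle  |

Derivation:
Line 1: ['forest', 'clean'] (min_width=12, slack=0)
Line 2: ['quick', 'how'] (min_width=9, slack=3)
Line 3: ['window', 'early'] (min_width=12, slack=0)
Line 4: ['sound', 'snow'] (min_width=10, slack=2)
Line 5: ['photograph'] (min_width=10, slack=2)
Line 6: ['library'] (min_width=7, slack=5)
Line 7: ['glass'] (min_width=5, slack=7)
Line 8: ['distance'] (min_width=8, slack=4)
Line 9: ['rice'] (min_width=4, slack=8)
Line 10: ['triangle'] (min_width=8, slack=4)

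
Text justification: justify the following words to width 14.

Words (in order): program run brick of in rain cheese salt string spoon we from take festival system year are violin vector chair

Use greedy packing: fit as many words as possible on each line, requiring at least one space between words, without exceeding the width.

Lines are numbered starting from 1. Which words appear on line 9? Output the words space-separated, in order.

Answer: vector chair

Derivation:
Line 1: ['program', 'run'] (min_width=11, slack=3)
Line 2: ['brick', 'of', 'in'] (min_width=11, slack=3)
Line 3: ['rain', 'cheese'] (min_width=11, slack=3)
Line 4: ['salt', 'string'] (min_width=11, slack=3)
Line 5: ['spoon', 'we', 'from'] (min_width=13, slack=1)
Line 6: ['take', 'festival'] (min_width=13, slack=1)
Line 7: ['system', 'year'] (min_width=11, slack=3)
Line 8: ['are', 'violin'] (min_width=10, slack=4)
Line 9: ['vector', 'chair'] (min_width=12, slack=2)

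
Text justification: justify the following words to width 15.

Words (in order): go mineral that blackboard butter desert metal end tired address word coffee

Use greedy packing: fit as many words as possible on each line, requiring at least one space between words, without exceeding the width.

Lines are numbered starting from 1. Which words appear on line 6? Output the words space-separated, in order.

Line 1: ['go', 'mineral', 'that'] (min_width=15, slack=0)
Line 2: ['blackboard'] (min_width=10, slack=5)
Line 3: ['butter', 'desert'] (min_width=13, slack=2)
Line 4: ['metal', 'end', 'tired'] (min_width=15, slack=0)
Line 5: ['address', 'word'] (min_width=12, slack=3)
Line 6: ['coffee'] (min_width=6, slack=9)

Answer: coffee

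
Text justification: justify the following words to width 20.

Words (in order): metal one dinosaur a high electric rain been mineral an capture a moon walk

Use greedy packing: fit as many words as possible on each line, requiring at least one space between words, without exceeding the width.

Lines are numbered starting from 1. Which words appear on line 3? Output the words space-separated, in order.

Answer: been mineral an

Derivation:
Line 1: ['metal', 'one', 'dinosaur', 'a'] (min_width=20, slack=0)
Line 2: ['high', 'electric', 'rain'] (min_width=18, slack=2)
Line 3: ['been', 'mineral', 'an'] (min_width=15, slack=5)
Line 4: ['capture', 'a', 'moon', 'walk'] (min_width=19, slack=1)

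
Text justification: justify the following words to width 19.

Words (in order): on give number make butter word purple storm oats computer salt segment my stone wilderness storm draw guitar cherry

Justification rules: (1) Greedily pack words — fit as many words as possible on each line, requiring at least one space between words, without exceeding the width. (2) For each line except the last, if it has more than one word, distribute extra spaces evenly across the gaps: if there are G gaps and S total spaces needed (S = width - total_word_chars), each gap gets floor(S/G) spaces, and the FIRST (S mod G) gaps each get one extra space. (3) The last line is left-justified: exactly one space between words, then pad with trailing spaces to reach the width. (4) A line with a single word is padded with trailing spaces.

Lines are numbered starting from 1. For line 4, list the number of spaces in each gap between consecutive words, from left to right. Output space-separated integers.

Line 1: ['on', 'give', 'number', 'make'] (min_width=19, slack=0)
Line 2: ['butter', 'word', 'purple'] (min_width=18, slack=1)
Line 3: ['storm', 'oats', 'computer'] (min_width=19, slack=0)
Line 4: ['salt', 'segment', 'my'] (min_width=15, slack=4)
Line 5: ['stone', 'wilderness'] (min_width=16, slack=3)
Line 6: ['storm', 'draw', 'guitar'] (min_width=17, slack=2)
Line 7: ['cherry'] (min_width=6, slack=13)

Answer: 3 3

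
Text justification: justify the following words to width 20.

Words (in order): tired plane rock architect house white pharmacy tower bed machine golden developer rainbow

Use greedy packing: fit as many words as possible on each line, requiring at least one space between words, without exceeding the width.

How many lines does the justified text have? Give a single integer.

Answer: 5

Derivation:
Line 1: ['tired', 'plane', 'rock'] (min_width=16, slack=4)
Line 2: ['architect', 'house'] (min_width=15, slack=5)
Line 3: ['white', 'pharmacy', 'tower'] (min_width=20, slack=0)
Line 4: ['bed', 'machine', 'golden'] (min_width=18, slack=2)
Line 5: ['developer', 'rainbow'] (min_width=17, slack=3)
Total lines: 5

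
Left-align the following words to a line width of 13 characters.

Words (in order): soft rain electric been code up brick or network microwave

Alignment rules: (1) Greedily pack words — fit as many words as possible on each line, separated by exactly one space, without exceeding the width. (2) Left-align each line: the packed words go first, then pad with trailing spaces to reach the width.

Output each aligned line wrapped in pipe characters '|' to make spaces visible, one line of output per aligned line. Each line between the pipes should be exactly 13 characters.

Answer: |soft rain    |
|electric been|
|code up brick|
|or network   |
|microwave    |

Derivation:
Line 1: ['soft', 'rain'] (min_width=9, slack=4)
Line 2: ['electric', 'been'] (min_width=13, slack=0)
Line 3: ['code', 'up', 'brick'] (min_width=13, slack=0)
Line 4: ['or', 'network'] (min_width=10, slack=3)
Line 5: ['microwave'] (min_width=9, slack=4)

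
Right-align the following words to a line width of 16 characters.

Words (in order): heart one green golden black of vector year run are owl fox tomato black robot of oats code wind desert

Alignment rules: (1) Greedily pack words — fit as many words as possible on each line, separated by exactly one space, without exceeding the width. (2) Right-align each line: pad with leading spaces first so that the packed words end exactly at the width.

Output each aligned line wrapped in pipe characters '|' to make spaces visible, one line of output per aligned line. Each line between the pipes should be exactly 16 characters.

Line 1: ['heart', 'one', 'green'] (min_width=15, slack=1)
Line 2: ['golden', 'black', 'of'] (min_width=15, slack=1)
Line 3: ['vector', 'year', 'run'] (min_width=15, slack=1)
Line 4: ['are', 'owl', 'fox'] (min_width=11, slack=5)
Line 5: ['tomato', 'black'] (min_width=12, slack=4)
Line 6: ['robot', 'of', 'oats'] (min_width=13, slack=3)
Line 7: ['code', 'wind', 'desert'] (min_width=16, slack=0)

Answer: | heart one green|
| golden black of|
| vector year run|
|     are owl fox|
|    tomato black|
|   robot of oats|
|code wind desert|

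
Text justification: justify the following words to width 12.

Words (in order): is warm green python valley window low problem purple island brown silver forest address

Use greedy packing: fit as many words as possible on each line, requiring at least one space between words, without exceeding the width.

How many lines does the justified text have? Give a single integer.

Answer: 10

Derivation:
Line 1: ['is', 'warm'] (min_width=7, slack=5)
Line 2: ['green', 'python'] (min_width=12, slack=0)
Line 3: ['valley'] (min_width=6, slack=6)
Line 4: ['window', 'low'] (min_width=10, slack=2)
Line 5: ['problem'] (min_width=7, slack=5)
Line 6: ['purple'] (min_width=6, slack=6)
Line 7: ['island', 'brown'] (min_width=12, slack=0)
Line 8: ['silver'] (min_width=6, slack=6)
Line 9: ['forest'] (min_width=6, slack=6)
Line 10: ['address'] (min_width=7, slack=5)
Total lines: 10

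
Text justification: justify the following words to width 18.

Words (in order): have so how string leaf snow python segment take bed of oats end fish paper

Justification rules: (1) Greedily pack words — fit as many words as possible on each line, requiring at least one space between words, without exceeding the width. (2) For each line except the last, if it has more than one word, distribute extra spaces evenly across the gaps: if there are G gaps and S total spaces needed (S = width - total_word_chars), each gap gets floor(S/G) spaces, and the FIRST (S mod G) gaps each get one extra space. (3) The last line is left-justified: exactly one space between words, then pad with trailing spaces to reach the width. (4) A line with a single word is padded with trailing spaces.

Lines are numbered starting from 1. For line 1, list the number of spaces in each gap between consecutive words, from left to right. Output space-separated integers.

Answer: 1 1 1

Derivation:
Line 1: ['have', 'so', 'how', 'string'] (min_width=18, slack=0)
Line 2: ['leaf', 'snow', 'python'] (min_width=16, slack=2)
Line 3: ['segment', 'take', 'bed'] (min_width=16, slack=2)
Line 4: ['of', 'oats', 'end', 'fish'] (min_width=16, slack=2)
Line 5: ['paper'] (min_width=5, slack=13)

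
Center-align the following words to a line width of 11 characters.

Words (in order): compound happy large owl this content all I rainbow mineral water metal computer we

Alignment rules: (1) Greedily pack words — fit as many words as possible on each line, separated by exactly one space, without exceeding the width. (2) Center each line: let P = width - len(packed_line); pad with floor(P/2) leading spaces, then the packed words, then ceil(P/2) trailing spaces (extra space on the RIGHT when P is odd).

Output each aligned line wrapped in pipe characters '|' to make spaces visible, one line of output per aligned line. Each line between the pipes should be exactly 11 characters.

Line 1: ['compound'] (min_width=8, slack=3)
Line 2: ['happy', 'large'] (min_width=11, slack=0)
Line 3: ['owl', 'this'] (min_width=8, slack=3)
Line 4: ['content', 'all'] (min_width=11, slack=0)
Line 5: ['I', 'rainbow'] (min_width=9, slack=2)
Line 6: ['mineral'] (min_width=7, slack=4)
Line 7: ['water', 'metal'] (min_width=11, slack=0)
Line 8: ['computer', 'we'] (min_width=11, slack=0)

Answer: | compound  |
|happy large|
| owl this  |
|content all|
| I rainbow |
|  mineral  |
|water metal|
|computer we|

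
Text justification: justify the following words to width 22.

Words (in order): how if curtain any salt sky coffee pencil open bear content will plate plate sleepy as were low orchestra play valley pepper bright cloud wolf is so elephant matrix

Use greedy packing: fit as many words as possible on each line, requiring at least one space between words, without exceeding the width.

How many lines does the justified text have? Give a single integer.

Line 1: ['how', 'if', 'curtain', 'any'] (min_width=18, slack=4)
Line 2: ['salt', 'sky', 'coffee', 'pencil'] (min_width=22, slack=0)
Line 3: ['open', 'bear', 'content', 'will'] (min_width=22, slack=0)
Line 4: ['plate', 'plate', 'sleepy', 'as'] (min_width=21, slack=1)
Line 5: ['were', 'low', 'orchestra'] (min_width=18, slack=4)
Line 6: ['play', 'valley', 'pepper'] (min_width=18, slack=4)
Line 7: ['bright', 'cloud', 'wolf', 'is'] (min_width=20, slack=2)
Line 8: ['so', 'elephant', 'matrix'] (min_width=18, slack=4)
Total lines: 8

Answer: 8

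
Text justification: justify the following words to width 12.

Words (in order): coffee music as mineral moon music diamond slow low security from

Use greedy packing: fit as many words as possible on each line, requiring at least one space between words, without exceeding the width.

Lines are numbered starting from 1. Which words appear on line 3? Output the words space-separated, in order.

Line 1: ['coffee', 'music'] (min_width=12, slack=0)
Line 2: ['as', 'mineral'] (min_width=10, slack=2)
Line 3: ['moon', 'music'] (min_width=10, slack=2)
Line 4: ['diamond', 'slow'] (min_width=12, slack=0)
Line 5: ['low', 'security'] (min_width=12, slack=0)
Line 6: ['from'] (min_width=4, slack=8)

Answer: moon music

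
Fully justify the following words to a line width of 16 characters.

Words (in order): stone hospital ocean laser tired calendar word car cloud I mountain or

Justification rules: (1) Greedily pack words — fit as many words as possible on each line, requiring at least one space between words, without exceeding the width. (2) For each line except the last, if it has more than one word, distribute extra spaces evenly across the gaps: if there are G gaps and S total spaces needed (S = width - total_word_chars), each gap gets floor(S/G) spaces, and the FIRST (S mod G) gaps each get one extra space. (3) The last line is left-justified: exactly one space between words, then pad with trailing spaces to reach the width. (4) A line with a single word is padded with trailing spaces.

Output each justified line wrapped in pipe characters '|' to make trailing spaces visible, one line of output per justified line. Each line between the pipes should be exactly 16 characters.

Line 1: ['stone', 'hospital'] (min_width=14, slack=2)
Line 2: ['ocean', 'laser'] (min_width=11, slack=5)
Line 3: ['tired', 'calendar'] (min_width=14, slack=2)
Line 4: ['word', 'car', 'cloud', 'I'] (min_width=16, slack=0)
Line 5: ['mountain', 'or'] (min_width=11, slack=5)

Answer: |stone   hospital|
|ocean      laser|
|tired   calendar|
|word car cloud I|
|mountain or     |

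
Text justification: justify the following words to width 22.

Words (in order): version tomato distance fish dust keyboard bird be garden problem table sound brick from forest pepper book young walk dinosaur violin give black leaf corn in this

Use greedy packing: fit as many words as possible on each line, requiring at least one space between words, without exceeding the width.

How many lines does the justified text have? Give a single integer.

Line 1: ['version', 'tomato'] (min_width=14, slack=8)
Line 2: ['distance', 'fish', 'dust'] (min_width=18, slack=4)
Line 3: ['keyboard', 'bird', 'be'] (min_width=16, slack=6)
Line 4: ['garden', 'problem', 'table'] (min_width=20, slack=2)
Line 5: ['sound', 'brick', 'from'] (min_width=16, slack=6)
Line 6: ['forest', 'pepper', 'book'] (min_width=18, slack=4)
Line 7: ['young', 'walk', 'dinosaur'] (min_width=19, slack=3)
Line 8: ['violin', 'give', 'black', 'leaf'] (min_width=22, slack=0)
Line 9: ['corn', 'in', 'this'] (min_width=12, slack=10)
Total lines: 9

Answer: 9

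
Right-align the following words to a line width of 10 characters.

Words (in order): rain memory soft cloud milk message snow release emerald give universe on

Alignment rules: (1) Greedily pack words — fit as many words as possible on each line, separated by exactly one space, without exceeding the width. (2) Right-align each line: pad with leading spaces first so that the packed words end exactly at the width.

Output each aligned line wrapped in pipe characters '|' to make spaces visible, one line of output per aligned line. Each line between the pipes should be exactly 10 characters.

Answer: |      rain|
|    memory|
|soft cloud|
|      milk|
|   message|
|      snow|
|   release|
|   emerald|
|      give|
|  universe|
|        on|

Derivation:
Line 1: ['rain'] (min_width=4, slack=6)
Line 2: ['memory'] (min_width=6, slack=4)
Line 3: ['soft', 'cloud'] (min_width=10, slack=0)
Line 4: ['milk'] (min_width=4, slack=6)
Line 5: ['message'] (min_width=7, slack=3)
Line 6: ['snow'] (min_width=4, slack=6)
Line 7: ['release'] (min_width=7, slack=3)
Line 8: ['emerald'] (min_width=7, slack=3)
Line 9: ['give'] (min_width=4, slack=6)
Line 10: ['universe'] (min_width=8, slack=2)
Line 11: ['on'] (min_width=2, slack=8)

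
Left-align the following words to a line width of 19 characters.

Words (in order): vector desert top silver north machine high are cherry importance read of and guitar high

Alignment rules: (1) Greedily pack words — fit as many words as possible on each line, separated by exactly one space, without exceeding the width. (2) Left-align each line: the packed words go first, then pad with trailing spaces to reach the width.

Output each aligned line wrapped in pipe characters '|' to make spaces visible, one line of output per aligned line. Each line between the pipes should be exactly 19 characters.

Line 1: ['vector', 'desert', 'top'] (min_width=17, slack=2)
Line 2: ['silver', 'north'] (min_width=12, slack=7)
Line 3: ['machine', 'high', 'are'] (min_width=16, slack=3)
Line 4: ['cherry', 'importance'] (min_width=17, slack=2)
Line 5: ['read', 'of', 'and', 'guitar'] (min_width=18, slack=1)
Line 6: ['high'] (min_width=4, slack=15)

Answer: |vector desert top  |
|silver north       |
|machine high are   |
|cherry importance  |
|read of and guitar |
|high               |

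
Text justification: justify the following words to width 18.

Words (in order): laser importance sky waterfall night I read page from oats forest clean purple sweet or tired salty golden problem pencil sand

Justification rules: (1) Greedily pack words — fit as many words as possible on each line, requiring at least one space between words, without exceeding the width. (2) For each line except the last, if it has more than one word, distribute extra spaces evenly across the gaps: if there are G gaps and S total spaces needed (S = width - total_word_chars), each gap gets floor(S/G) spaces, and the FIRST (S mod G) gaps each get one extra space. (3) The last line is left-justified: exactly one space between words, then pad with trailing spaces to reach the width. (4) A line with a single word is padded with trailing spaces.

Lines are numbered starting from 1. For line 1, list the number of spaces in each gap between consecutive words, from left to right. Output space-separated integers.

Line 1: ['laser', 'importance'] (min_width=16, slack=2)
Line 2: ['sky', 'waterfall'] (min_width=13, slack=5)
Line 3: ['night', 'I', 'read', 'page'] (min_width=17, slack=1)
Line 4: ['from', 'oats', 'forest'] (min_width=16, slack=2)
Line 5: ['clean', 'purple', 'sweet'] (min_width=18, slack=0)
Line 6: ['or', 'tired', 'salty'] (min_width=14, slack=4)
Line 7: ['golden', 'problem'] (min_width=14, slack=4)
Line 8: ['pencil', 'sand'] (min_width=11, slack=7)

Answer: 3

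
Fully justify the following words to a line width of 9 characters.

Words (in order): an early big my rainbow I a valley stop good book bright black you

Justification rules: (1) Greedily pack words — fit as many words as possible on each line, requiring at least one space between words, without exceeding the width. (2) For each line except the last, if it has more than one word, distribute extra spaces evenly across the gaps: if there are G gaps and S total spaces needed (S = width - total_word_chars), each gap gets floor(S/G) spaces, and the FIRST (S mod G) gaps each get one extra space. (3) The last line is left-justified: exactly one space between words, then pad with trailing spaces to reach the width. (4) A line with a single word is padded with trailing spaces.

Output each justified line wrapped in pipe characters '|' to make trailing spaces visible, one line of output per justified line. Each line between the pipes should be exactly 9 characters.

Line 1: ['an', 'early'] (min_width=8, slack=1)
Line 2: ['big', 'my'] (min_width=6, slack=3)
Line 3: ['rainbow', 'I'] (min_width=9, slack=0)
Line 4: ['a', 'valley'] (min_width=8, slack=1)
Line 5: ['stop', 'good'] (min_width=9, slack=0)
Line 6: ['book'] (min_width=4, slack=5)
Line 7: ['bright'] (min_width=6, slack=3)
Line 8: ['black', 'you'] (min_width=9, slack=0)

Answer: |an  early|
|big    my|
|rainbow I|
|a  valley|
|stop good|
|book     |
|bright   |
|black you|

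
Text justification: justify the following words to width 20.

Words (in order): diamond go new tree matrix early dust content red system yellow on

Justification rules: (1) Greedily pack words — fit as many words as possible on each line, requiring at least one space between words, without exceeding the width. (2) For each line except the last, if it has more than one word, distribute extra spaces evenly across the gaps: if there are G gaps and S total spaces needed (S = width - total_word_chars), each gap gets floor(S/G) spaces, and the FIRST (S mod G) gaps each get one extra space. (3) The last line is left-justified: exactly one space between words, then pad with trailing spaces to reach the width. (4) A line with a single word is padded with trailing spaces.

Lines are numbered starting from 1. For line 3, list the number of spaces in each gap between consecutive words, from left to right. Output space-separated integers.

Line 1: ['diamond', 'go', 'new', 'tree'] (min_width=19, slack=1)
Line 2: ['matrix', 'early', 'dust'] (min_width=17, slack=3)
Line 3: ['content', 'red', 'system'] (min_width=18, slack=2)
Line 4: ['yellow', 'on'] (min_width=9, slack=11)

Answer: 2 2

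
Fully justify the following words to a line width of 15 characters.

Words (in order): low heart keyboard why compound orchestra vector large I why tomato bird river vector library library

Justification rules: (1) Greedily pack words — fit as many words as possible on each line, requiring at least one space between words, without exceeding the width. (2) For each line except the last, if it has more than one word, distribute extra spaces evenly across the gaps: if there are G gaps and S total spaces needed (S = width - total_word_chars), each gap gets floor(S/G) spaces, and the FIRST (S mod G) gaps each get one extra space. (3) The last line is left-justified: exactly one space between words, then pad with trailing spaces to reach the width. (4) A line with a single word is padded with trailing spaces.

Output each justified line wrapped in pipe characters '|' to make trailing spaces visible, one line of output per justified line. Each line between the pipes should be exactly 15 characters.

Line 1: ['low', 'heart'] (min_width=9, slack=6)
Line 2: ['keyboard', 'why'] (min_width=12, slack=3)
Line 3: ['compound'] (min_width=8, slack=7)
Line 4: ['orchestra'] (min_width=9, slack=6)
Line 5: ['vector', 'large', 'I'] (min_width=14, slack=1)
Line 6: ['why', 'tomato', 'bird'] (min_width=15, slack=0)
Line 7: ['river', 'vector'] (min_width=12, slack=3)
Line 8: ['library', 'library'] (min_width=15, slack=0)

Answer: |low       heart|
|keyboard    why|
|compound       |
|orchestra      |
|vector  large I|
|why tomato bird|
|river    vector|
|library library|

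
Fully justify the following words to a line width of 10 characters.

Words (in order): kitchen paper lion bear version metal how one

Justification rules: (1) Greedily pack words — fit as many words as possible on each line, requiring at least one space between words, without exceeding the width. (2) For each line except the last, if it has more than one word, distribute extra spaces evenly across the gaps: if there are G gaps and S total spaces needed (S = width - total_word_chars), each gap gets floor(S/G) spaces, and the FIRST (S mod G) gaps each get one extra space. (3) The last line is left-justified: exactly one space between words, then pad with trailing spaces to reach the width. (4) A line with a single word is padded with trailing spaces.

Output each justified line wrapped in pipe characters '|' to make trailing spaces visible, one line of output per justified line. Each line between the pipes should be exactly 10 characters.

Answer: |kitchen   |
|paper lion|
|bear      |
|version   |
|metal  how|
|one       |

Derivation:
Line 1: ['kitchen'] (min_width=7, slack=3)
Line 2: ['paper', 'lion'] (min_width=10, slack=0)
Line 3: ['bear'] (min_width=4, slack=6)
Line 4: ['version'] (min_width=7, slack=3)
Line 5: ['metal', 'how'] (min_width=9, slack=1)
Line 6: ['one'] (min_width=3, slack=7)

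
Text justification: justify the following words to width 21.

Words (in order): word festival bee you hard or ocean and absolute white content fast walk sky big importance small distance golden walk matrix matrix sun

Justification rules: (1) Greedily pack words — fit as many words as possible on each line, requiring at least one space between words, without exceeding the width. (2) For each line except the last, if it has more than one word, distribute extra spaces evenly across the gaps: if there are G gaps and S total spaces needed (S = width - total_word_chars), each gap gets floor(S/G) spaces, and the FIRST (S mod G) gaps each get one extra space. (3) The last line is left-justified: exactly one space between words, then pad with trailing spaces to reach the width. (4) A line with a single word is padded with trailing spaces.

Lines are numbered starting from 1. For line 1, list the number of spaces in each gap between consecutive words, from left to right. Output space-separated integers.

Line 1: ['word', 'festival', 'bee', 'you'] (min_width=21, slack=0)
Line 2: ['hard', 'or', 'ocean', 'and'] (min_width=17, slack=4)
Line 3: ['absolute', 'white'] (min_width=14, slack=7)
Line 4: ['content', 'fast', 'walk', 'sky'] (min_width=21, slack=0)
Line 5: ['big', 'importance', 'small'] (min_width=20, slack=1)
Line 6: ['distance', 'golden', 'walk'] (min_width=20, slack=1)
Line 7: ['matrix', 'matrix', 'sun'] (min_width=17, slack=4)

Answer: 1 1 1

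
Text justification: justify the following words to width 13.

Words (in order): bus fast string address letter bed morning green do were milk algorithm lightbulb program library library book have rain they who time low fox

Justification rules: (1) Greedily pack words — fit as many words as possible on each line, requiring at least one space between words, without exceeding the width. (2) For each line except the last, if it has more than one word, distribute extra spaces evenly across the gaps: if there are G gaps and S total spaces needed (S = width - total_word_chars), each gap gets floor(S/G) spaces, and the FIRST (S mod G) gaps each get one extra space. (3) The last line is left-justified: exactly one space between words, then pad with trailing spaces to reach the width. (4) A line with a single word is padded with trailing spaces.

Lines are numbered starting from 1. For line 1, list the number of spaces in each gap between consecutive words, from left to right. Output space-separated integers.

Answer: 6

Derivation:
Line 1: ['bus', 'fast'] (min_width=8, slack=5)
Line 2: ['string'] (min_width=6, slack=7)
Line 3: ['address'] (min_width=7, slack=6)
Line 4: ['letter', 'bed'] (min_width=10, slack=3)
Line 5: ['morning', 'green'] (min_width=13, slack=0)
Line 6: ['do', 'were', 'milk'] (min_width=12, slack=1)
Line 7: ['algorithm'] (min_width=9, slack=4)
Line 8: ['lightbulb'] (min_width=9, slack=4)
Line 9: ['program'] (min_width=7, slack=6)
Line 10: ['library'] (min_width=7, slack=6)
Line 11: ['library', 'book'] (min_width=12, slack=1)
Line 12: ['have', 'rain'] (min_width=9, slack=4)
Line 13: ['they', 'who', 'time'] (min_width=13, slack=0)
Line 14: ['low', 'fox'] (min_width=7, slack=6)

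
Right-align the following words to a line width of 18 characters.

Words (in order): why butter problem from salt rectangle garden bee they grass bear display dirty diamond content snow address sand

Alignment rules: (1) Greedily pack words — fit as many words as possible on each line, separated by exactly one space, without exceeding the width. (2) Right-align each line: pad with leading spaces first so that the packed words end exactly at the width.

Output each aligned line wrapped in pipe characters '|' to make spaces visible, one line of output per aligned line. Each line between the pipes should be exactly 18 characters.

Line 1: ['why', 'butter', 'problem'] (min_width=18, slack=0)
Line 2: ['from', 'salt'] (min_width=9, slack=9)
Line 3: ['rectangle', 'garden'] (min_width=16, slack=2)
Line 4: ['bee', 'they', 'grass'] (min_width=14, slack=4)
Line 5: ['bear', 'display', 'dirty'] (min_width=18, slack=0)
Line 6: ['diamond', 'content'] (min_width=15, slack=3)
Line 7: ['snow', 'address', 'sand'] (min_width=17, slack=1)

Answer: |why butter problem|
|         from salt|
|  rectangle garden|
|    bee they grass|
|bear display dirty|
|   diamond content|
| snow address sand|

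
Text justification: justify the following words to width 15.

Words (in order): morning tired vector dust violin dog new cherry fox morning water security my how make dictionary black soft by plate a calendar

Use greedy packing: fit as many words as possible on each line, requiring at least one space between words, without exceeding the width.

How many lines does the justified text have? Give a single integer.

Answer: 10

Derivation:
Line 1: ['morning', 'tired'] (min_width=13, slack=2)
Line 2: ['vector', 'dust'] (min_width=11, slack=4)
Line 3: ['violin', 'dog', 'new'] (min_width=14, slack=1)
Line 4: ['cherry', 'fox'] (min_width=10, slack=5)
Line 5: ['morning', 'water'] (min_width=13, slack=2)
Line 6: ['security', 'my', 'how'] (min_width=15, slack=0)
Line 7: ['make', 'dictionary'] (min_width=15, slack=0)
Line 8: ['black', 'soft', 'by'] (min_width=13, slack=2)
Line 9: ['plate', 'a'] (min_width=7, slack=8)
Line 10: ['calendar'] (min_width=8, slack=7)
Total lines: 10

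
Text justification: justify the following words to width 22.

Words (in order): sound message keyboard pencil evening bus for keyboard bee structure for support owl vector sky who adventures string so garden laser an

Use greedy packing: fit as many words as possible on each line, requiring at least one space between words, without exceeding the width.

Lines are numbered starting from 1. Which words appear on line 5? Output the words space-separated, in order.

Answer: sky who adventures

Derivation:
Line 1: ['sound', 'message', 'keyboard'] (min_width=22, slack=0)
Line 2: ['pencil', 'evening', 'bus', 'for'] (min_width=22, slack=0)
Line 3: ['keyboard', 'bee', 'structure'] (min_width=22, slack=0)
Line 4: ['for', 'support', 'owl', 'vector'] (min_width=22, slack=0)
Line 5: ['sky', 'who', 'adventures'] (min_width=18, slack=4)
Line 6: ['string', 'so', 'garden', 'laser'] (min_width=22, slack=0)
Line 7: ['an'] (min_width=2, slack=20)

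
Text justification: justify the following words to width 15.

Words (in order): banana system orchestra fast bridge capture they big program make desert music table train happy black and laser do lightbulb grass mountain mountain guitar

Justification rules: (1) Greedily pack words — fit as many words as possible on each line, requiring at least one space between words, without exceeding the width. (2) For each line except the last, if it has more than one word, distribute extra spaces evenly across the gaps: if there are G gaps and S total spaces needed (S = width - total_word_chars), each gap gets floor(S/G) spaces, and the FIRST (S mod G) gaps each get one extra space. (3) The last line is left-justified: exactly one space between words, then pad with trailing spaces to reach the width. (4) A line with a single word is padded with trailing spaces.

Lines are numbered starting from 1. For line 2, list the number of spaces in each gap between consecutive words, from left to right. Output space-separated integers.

Line 1: ['banana', 'system'] (min_width=13, slack=2)
Line 2: ['orchestra', 'fast'] (min_width=14, slack=1)
Line 3: ['bridge', 'capture'] (min_width=14, slack=1)
Line 4: ['they', 'big'] (min_width=8, slack=7)
Line 5: ['program', 'make'] (min_width=12, slack=3)
Line 6: ['desert', 'music'] (min_width=12, slack=3)
Line 7: ['table', 'train'] (min_width=11, slack=4)
Line 8: ['happy', 'black', 'and'] (min_width=15, slack=0)
Line 9: ['laser', 'do'] (min_width=8, slack=7)
Line 10: ['lightbulb', 'grass'] (min_width=15, slack=0)
Line 11: ['mountain'] (min_width=8, slack=7)
Line 12: ['mountain', 'guitar'] (min_width=15, slack=0)

Answer: 2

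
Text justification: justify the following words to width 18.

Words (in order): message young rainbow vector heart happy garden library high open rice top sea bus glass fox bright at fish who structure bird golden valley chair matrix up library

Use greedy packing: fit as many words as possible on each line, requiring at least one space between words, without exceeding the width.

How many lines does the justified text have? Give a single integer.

Line 1: ['message', 'young'] (min_width=13, slack=5)
Line 2: ['rainbow', 'vector'] (min_width=14, slack=4)
Line 3: ['heart', 'happy', 'garden'] (min_width=18, slack=0)
Line 4: ['library', 'high', 'open'] (min_width=17, slack=1)
Line 5: ['rice', 'top', 'sea', 'bus'] (min_width=16, slack=2)
Line 6: ['glass', 'fox', 'bright'] (min_width=16, slack=2)
Line 7: ['at', 'fish', 'who'] (min_width=11, slack=7)
Line 8: ['structure', 'bird'] (min_width=14, slack=4)
Line 9: ['golden', 'valley'] (min_width=13, slack=5)
Line 10: ['chair', 'matrix', 'up'] (min_width=15, slack=3)
Line 11: ['library'] (min_width=7, slack=11)
Total lines: 11

Answer: 11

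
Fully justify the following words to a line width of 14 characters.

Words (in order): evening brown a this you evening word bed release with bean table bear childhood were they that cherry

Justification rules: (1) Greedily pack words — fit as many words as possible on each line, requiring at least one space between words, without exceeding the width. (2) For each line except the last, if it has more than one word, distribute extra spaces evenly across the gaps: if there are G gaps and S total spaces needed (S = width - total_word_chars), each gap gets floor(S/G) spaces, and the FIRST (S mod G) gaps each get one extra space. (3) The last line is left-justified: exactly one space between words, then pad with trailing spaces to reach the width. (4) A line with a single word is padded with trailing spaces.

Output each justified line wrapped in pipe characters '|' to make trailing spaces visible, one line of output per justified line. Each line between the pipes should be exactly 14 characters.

Answer: |evening  brown|
|a   this   you|
|evening   word|
|bed    release|
|with      bean|
|table     bear|
|childhood were|
|they      that|
|cherry        |

Derivation:
Line 1: ['evening', 'brown'] (min_width=13, slack=1)
Line 2: ['a', 'this', 'you'] (min_width=10, slack=4)
Line 3: ['evening', 'word'] (min_width=12, slack=2)
Line 4: ['bed', 'release'] (min_width=11, slack=3)
Line 5: ['with', 'bean'] (min_width=9, slack=5)
Line 6: ['table', 'bear'] (min_width=10, slack=4)
Line 7: ['childhood', 'were'] (min_width=14, slack=0)
Line 8: ['they', 'that'] (min_width=9, slack=5)
Line 9: ['cherry'] (min_width=6, slack=8)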